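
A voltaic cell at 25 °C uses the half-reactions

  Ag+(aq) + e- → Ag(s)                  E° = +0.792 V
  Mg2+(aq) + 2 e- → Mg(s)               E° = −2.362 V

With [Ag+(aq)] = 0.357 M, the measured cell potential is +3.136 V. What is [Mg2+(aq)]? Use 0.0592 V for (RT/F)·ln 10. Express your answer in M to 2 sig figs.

0.52 M

The Ag⁺/Ag couple has the larger reduction potential, so it is the cathode: E°cell = +0.792 − (−2.362) = +3.154 V and n = 2.
Rearranging E = E° − (0.0592/n)·log Q gives log Q = 2(+3.154 − (+3.136))/0.0592 = 0.608.
Balancing electrons gives 2 Ag+(aq) + Mg(s) → 2 Ag(s) + Mg2+(aq); thus Q = [Mg2+(aq)] / [Ag+(aq)]^2.
Substituting the known concentrations and solving, log [Mg2+(aq)] = −0.287 and [Mg2+(aq)] = 0.52 M.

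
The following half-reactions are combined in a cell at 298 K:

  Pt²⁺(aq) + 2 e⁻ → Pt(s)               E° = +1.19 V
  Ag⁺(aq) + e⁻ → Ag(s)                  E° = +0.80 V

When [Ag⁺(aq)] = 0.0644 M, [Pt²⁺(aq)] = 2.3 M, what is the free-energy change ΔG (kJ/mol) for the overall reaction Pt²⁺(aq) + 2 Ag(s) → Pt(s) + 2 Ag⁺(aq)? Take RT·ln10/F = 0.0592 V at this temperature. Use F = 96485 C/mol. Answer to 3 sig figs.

−90.9 kJ/mol

The standard cell potential is +1.19 − (+0.80) = +0.39 V, with n = 2 electrons in the balanced equation.
Q = [Ag⁺(aq)]^2 / [Pt²⁺(aq)] = 0.0018, so log Q = −2.744 and E = +0.39 − (0.0592/2)(−2.744) = +0.4712 V.
Then ΔG = −nFE = −2 × 96485 × +0.4712 J/mol = −90.9 kJ/mol.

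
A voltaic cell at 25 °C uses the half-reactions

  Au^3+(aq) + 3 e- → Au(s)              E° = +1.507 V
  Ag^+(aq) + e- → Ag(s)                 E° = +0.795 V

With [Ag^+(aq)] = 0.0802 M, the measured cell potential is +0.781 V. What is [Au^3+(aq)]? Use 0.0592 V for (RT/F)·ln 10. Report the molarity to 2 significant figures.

Au³⁺/Au is the cathode (higher E°); E°cell = +1.507 − (+0.795) = +0.712 V with n = 3.
From the Nernst equation, log Q = n(E° − E)/0.0592 = 3·(+0.712 − (+0.781))/0.0592 = −3.497.
For Au^3+(aq) + 3 Ag(s) → Au(s) + 3 Ag^+(aq), the reaction quotient is Q = [Ag^+(aq)]^3 / [Au^3+(aq)].
Isolating [Au^3+(aq)] in Q = 10^{−3.497} yields log [Au^3+(aq)] = 0.210, i.e. 1.6 M.

1.6 M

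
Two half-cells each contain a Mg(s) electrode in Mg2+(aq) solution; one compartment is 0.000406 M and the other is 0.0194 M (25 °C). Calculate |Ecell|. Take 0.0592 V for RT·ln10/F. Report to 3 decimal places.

For a concentration cell E°cell = 0, since both electrodes use the same couple.
The compartment with the higher Mg2+(aq) concentration (0.0194 M) acts as the cathode; ions are reduced there and produced at the dilute (0.000406 M) anode.
With n = 2, Ecell = −(0.0592/2)·log([dilute]/[conc]) = −(0.0592/2)·log(0.000406/0.0194) = +0.050 V.

0.050 V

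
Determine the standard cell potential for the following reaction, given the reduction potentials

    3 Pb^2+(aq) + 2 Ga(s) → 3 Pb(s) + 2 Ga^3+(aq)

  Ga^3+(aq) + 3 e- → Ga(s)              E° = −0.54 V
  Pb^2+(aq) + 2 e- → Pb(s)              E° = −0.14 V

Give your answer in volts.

In the reaction as written, Pb^2+(aq) is reduced (cathode) and Ga^3+(aq) is produced by oxidation at the anode.
E°cell = E°(cathode) − E°(anode) = −0.14 − (−0.54) = +0.40 V.

+0.40 V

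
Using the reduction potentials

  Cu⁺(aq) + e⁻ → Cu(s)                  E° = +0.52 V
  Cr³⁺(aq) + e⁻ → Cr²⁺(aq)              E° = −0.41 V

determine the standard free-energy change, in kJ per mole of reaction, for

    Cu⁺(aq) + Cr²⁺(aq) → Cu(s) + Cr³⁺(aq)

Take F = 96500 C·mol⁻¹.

−89.7 kJ/mol

In the reaction as written Cu⁺(aq) is reduced, so the Cu⁺/Cu couple is the cathode and Cr³⁺/Cr²⁺ is the anode.
E°cell = +0.52 − (−0.41) = +0.93 V; balancing electrons gives n = 1.
ΔG° = −nFE°cell = −(1)(96500)(+0.93) J/mol = −89.7 kJ/mol.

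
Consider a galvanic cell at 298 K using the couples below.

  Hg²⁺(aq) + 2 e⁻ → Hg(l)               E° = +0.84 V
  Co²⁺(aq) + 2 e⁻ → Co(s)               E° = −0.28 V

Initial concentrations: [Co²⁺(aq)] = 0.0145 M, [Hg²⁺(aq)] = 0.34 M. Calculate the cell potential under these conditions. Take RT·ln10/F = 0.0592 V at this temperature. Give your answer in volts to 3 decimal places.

+1.161 V

Hg²⁺/Hg is reduced (cathode, E° = +0.84 V) and Co²⁺/Co is oxidized (anode).
E°cell = +0.84 − (−0.28) = +1.12 V, with n = 2 electrons transferred.
Balancing gives Hg²⁺(aq) + Co(s) → Hg(l) + Co²⁺(aq); hence Q = [Co²⁺(aq)] / [Hg²⁺(aq)] = 0.0426 (log Q = −1.370).
By the Nernst equation, E = +1.12 − (0.0592/2)·(−1.370) = +1.161 V.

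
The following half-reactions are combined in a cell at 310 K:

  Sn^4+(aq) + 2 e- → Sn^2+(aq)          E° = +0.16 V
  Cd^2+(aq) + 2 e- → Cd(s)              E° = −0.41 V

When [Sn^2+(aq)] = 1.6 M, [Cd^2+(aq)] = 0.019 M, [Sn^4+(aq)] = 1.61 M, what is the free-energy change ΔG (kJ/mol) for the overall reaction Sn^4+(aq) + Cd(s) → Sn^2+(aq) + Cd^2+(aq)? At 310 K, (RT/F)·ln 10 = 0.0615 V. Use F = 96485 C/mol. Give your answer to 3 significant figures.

−120 kJ/mol

The standard cell potential is +0.16 − (−0.41) = +0.57 V, with n = 2 electrons in the balanced equation.
Q = ([Sn^2+(aq)]·[Cd^2+(aq)]) / [Sn^4+(aq)] = 0.0189, so log Q = −1.724 and E = +0.57 − (0.0615/2)(−1.724) = +0.6230 V.
Then ΔG = −nFE = −2 × 96485 × +0.6230 J/mol = −120 kJ/mol.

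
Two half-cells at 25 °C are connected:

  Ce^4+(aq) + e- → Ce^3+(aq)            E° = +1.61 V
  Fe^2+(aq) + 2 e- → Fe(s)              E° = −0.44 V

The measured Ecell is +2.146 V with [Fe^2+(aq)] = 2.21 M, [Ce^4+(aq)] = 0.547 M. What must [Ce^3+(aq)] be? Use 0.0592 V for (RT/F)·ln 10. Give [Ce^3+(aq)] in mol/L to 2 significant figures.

Ce⁴⁺/Ce³⁺ is the cathode (higher E°); E°cell = +1.61 − (−0.44) = +2.05 V with n = 2.
Rearranging E = E° − (0.0592/n)·log Q gives log Q = 2(+2.05 − (+2.146))/0.0592 = −3.243.
The balanced reaction is 2 Ce^4+(aq) + Fe(s) → 2 Ce^3+(aq) + Fe^2+(aq), so Q = ([Ce^3+(aq)]^2·[Fe^2+(aq)]) / [Ce^4+(aq)]^2.
Solving for the unknown gives log [Ce^3+(aq)] = −2.056, so [Ce^3+(aq)] ≈ 0.0088 M.

0.0088 M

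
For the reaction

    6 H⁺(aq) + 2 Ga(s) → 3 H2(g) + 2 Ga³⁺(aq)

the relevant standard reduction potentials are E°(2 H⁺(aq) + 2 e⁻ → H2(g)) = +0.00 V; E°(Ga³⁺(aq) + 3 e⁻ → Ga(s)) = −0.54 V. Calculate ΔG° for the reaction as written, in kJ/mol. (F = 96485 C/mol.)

−313 kJ/mol

In the reaction as written H⁺(aq) is reduced, so the 2H⁺/H₂ couple is the cathode and Ga³⁺/Ga is the anode.
E°cell = +0.00 − (−0.54) = +0.54 V; balancing electrons gives n = 6.
ΔG° = −nFE°cell = −(6)(96485)(+0.54) J/mol = −313 kJ/mol.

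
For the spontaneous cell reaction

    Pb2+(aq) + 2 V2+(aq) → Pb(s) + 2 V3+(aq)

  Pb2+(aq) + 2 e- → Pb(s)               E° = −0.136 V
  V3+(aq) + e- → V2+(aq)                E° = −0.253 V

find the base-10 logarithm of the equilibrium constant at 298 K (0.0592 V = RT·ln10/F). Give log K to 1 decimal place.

log K = 4.0

The Pb²⁺/Pb couple is reduced (cathode); E°cell = −0.136 − (−0.253) = +0.117 V with n = 2.
At equilibrium E = 0, so log K = nE°cell / 0.0592 = (2)(+0.117) / 0.0592 = 4.0.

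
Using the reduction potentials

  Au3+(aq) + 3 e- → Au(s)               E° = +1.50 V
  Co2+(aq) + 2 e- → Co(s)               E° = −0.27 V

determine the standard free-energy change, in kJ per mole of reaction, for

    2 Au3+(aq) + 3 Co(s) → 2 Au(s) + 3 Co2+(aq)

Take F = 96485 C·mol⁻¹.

−1025 kJ/mol

In the reaction as written Au3+(aq) is reduced, so the Au³⁺/Au couple is the cathode and Co²⁺/Co is the anode.
E°cell = +1.50 − (−0.27) = +1.77 V; balancing electrons gives n = 6.
ΔG° = −nFE°cell = −(6)(96485)(+1.77) J/mol = −1025 kJ/mol.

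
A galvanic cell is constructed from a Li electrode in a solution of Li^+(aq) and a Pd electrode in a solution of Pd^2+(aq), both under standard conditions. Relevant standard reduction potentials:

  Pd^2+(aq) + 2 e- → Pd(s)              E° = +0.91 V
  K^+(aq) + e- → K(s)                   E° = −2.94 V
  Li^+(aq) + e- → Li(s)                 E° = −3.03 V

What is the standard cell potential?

+3.94 V

Of the two couples in this cell, the one with the more positive reduction potential is reduced at the cathode: here that is Pd²⁺/Pd (+0.91 V); Li⁺/Li (−3.03 V) is the anode.
E°cell = E°(cathode) − E°(anode) = +0.91 − (−3.03) = +3.94 V.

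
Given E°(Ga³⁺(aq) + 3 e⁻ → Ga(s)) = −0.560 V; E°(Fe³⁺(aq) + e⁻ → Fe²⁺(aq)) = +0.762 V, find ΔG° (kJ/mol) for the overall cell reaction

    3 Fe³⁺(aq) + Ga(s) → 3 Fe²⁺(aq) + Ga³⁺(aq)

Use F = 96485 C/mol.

−383 kJ/mol

In the reaction as written Fe³⁺(aq) is reduced, so the Fe³⁺/Fe²⁺ couple is the cathode and Ga³⁺/Ga is the anode.
E°cell = +0.762 − (−0.560) = +1.322 V; balancing electrons gives n = 3.
ΔG° = −nFE°cell = −(3)(96485)(+1.322) J/mol = −383 kJ/mol.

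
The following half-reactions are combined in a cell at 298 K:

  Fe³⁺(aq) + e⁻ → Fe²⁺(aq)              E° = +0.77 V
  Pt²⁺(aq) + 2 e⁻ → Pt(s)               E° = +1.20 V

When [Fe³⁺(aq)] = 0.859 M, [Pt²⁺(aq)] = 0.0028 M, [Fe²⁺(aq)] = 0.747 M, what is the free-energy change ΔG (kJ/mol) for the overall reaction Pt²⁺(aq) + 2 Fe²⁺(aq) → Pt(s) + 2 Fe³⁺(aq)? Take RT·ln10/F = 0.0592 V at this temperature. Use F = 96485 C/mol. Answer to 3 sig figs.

With Pt²⁺/Pt reduced at the cathode, E°cell = +1.20 − (+0.77) = +0.43 V and n = 2.
Q = [Fe³⁺(aq)]^2 / ([Pt²⁺(aq)]·[Fe²⁺(aq)]^2) = 472, so log Q = 2.674 and E = +0.43 − (0.0592/2)(2.674) = +0.3508 V.
Finally ΔG = −nFE = −(2)(96485 C/mol)(+0.3508 V) = −67.7 kJ/mol.

−67.7 kJ/mol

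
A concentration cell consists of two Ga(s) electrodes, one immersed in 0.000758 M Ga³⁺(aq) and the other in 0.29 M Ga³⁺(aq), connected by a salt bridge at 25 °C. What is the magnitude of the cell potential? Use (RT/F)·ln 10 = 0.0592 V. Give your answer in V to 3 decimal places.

For a concentration cell E°cell = 0, since both electrodes use the same couple.
The compartment with the higher Ga³⁺(aq) concentration (0.29 M) acts as the cathode; ions are reduced there and produced at the dilute (0.000758 M) anode.
With n = 3, Ecell = −(0.0592/3)·log([dilute]/[conc]) = −(0.0592/3)·log(0.000758/0.29) = +0.051 V.

0.051 V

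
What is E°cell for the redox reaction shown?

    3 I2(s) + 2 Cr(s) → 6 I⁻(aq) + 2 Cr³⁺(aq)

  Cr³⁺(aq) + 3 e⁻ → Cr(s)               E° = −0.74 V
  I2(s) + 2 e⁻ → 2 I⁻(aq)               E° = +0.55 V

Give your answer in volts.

+1.29 V

In the reaction as written, I2(s) is reduced (cathode) and Cr³⁺(aq) is produced by oxidation at the anode.
E°cell = E°(cathode) − E°(anode) = +0.55 − (−0.74) = +1.29 V.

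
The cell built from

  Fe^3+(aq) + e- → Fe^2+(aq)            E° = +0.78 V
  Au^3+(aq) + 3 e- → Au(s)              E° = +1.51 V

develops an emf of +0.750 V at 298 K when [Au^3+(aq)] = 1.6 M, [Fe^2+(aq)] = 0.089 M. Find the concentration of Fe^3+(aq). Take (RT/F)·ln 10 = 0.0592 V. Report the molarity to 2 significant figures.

0.048 M

Au³⁺/Au is the cathode (higher E°); E°cell = +1.51 − (+0.78) = +0.73 V with n = 3.
Since E = E° − (0.0592/n)·log Q, log Q = n(E° − E)/0.0592 = −1.014.
Balancing electrons gives Au^3+(aq) + 3 Fe^2+(aq) → Au(s) + 3 Fe^3+(aq); thus Q = [Fe^3+(aq)]^3 / ([Au^3+(aq)]·[Fe^2+(aq)]^3).
Isolating [Fe^3+(aq)] in Q = 10^{−1.014} yields log [Fe^3+(aq)] = −1.321, i.e. 0.048 M.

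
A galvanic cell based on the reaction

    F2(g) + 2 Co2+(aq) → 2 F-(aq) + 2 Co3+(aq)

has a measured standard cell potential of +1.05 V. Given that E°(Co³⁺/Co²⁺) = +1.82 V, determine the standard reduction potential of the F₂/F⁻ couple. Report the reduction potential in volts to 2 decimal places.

+2.87 V

In the reaction as written the F₂/F⁻ couple is reduced (cathode) and Co³⁺/Co²⁺ is oxidized (anode), so E°cell = E°(F₂/F⁻) − E°(Co³⁺/Co²⁺).
E°(F₂/F⁻) = E°cell + E°(anode) = +1.05 + (+1.82) = +2.87 V.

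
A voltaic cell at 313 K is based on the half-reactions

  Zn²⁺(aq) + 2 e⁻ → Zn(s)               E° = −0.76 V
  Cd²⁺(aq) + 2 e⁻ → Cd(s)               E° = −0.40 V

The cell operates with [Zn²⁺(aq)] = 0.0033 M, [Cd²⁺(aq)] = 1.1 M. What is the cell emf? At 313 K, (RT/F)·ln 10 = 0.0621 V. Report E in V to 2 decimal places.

+0.44 V

Cd²⁺/Cd is reduced (cathode, E° = −0.40 V) and Zn²⁺/Zn is oxidized (anode).
E°cell = E°cat − E°an = −0.40 − (−0.76) = +0.36 V; n = 2.
For the overall reaction Cd²⁺(aq) + Zn(s) → Cd(s) + Zn²⁺(aq), Q = [Zn²⁺(aq)] / [Cd²⁺(aq)] = 0.003, giving log Q = −2.523.
E = E° − (0.0621/n)·log Q = +0.36 − (0.0621/2)(−2.523) = +0.44 V.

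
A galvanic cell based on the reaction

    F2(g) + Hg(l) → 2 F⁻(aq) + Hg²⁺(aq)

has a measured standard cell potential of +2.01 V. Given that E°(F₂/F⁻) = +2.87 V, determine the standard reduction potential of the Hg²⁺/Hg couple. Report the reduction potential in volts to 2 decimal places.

+0.86 V

In the reaction as written the F₂/F⁻ couple is reduced (cathode) and Hg²⁺/Hg is oxidized (anode), so E°cell = E°(F₂/F⁻) − E°(Hg²⁺/Hg).
E°(Hg²⁺/Hg) = E°(cathode) − E°cell = +2.87 − (+2.01) = +0.86 V.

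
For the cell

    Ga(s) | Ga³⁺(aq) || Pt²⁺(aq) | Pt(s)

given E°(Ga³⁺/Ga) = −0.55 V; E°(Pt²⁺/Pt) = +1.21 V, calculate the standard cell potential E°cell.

+1.76 V

By convention the left-hand electrode in cell notation is the anode (oxidation) and the right-hand electrode is the cathode (reduction).
E°cell = E°(right) − E°(left) = +1.21 − (−0.55) = +1.76 V.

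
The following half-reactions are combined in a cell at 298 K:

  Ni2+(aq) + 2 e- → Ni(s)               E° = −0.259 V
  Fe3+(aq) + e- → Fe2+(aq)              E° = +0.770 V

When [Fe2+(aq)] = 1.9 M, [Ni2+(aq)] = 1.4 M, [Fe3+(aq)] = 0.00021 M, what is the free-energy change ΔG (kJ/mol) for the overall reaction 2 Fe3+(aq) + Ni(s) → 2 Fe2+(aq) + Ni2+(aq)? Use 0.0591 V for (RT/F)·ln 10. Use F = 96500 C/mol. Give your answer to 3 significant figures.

−153 kJ/mol

The standard cell potential is +0.770 − (−0.259) = +1.029 V, with n = 2 electrons in the balanced equation.
Here Q = ([Fe2+(aq)]^2·[Ni2+(aq)]) / [Fe3+(aq)]^2 = 1.15×10^8 (log Q = 8.059), giving E = +1.029 − (0.0591/2)·(8.059) = +0.7909 V.
ΔG = −nFE = −(2)(96500)(+0.7909) J/mol = −153 kJ/mol.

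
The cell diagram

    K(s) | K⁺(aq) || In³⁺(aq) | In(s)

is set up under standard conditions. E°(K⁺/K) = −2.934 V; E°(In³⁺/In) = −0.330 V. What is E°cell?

By convention the left-hand electrode in cell notation is the anode (oxidation) and the right-hand electrode is the cathode (reduction).
E°cell = E°(right) − E°(left) = −0.330 − (−2.934) = +2.604 V.

+2.604 V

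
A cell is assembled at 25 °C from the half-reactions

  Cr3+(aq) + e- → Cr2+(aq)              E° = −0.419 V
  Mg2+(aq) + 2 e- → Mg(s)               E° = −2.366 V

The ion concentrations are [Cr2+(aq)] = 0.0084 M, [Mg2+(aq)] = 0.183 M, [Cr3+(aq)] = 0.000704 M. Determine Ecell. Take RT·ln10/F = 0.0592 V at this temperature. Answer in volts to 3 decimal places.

+1.905 V

Cr³⁺/Cr²⁺ is reduced (cathode, E° = −0.419 V) and Mg²⁺/Mg is oxidized (anode).
The standard potential is −0.419 − (−2.366) = +1.947 V and the balanced reaction transfers n = 2 electrons.
For the overall reaction 2 Cr3+(aq) + Mg(s) → 2 Cr2+(aq) + Mg2+(aq), Q = ([Cr2+(aq)]^2·[Mg2+(aq)]) / [Cr3+(aq)]^2 = 26.1, giving log Q = 1.416.
E = E° − (0.0592/n)·log Q = +1.947 − (0.0592/2)(1.416) = +1.905 V.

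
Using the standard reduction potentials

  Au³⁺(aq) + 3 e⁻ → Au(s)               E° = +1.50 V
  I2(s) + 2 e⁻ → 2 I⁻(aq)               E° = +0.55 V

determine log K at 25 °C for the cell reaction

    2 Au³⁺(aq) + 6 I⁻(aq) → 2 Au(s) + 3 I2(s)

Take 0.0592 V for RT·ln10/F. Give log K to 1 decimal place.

log K = 96.3

The Au³⁺/Au couple is reduced (cathode); E°cell = +1.50 − (+0.55) = +0.95 V with n = 6.
At equilibrium E = 0, so log K = nE°cell / 0.0592 = (6)(+0.95) / 0.0592 = 96.3.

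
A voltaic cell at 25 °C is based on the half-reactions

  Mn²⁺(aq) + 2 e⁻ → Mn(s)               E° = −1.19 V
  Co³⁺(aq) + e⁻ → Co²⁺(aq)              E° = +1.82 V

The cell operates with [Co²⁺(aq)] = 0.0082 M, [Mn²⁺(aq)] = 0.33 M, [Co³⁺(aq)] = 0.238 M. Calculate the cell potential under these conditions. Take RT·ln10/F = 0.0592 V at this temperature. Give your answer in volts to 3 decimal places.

+3.111 V

The Co³⁺/Co²⁺ couple has the more positive E°, so it is the cathode; Mn²⁺/Mn is the anode.
E°cell = E°cat − E°an = +1.82 − (−1.19) = +3.01 V; n = 2.
The balanced reaction is 2 Co³⁺(aq) + Mn(s) → 2 Co²⁺(aq) + Mn²⁺(aq), so Q = ([Co²⁺(aq)]^2·[Mn²⁺(aq)]) / [Co³⁺(aq)]^2 = 0.000392 and log Q = −3.407.
Applying E = E° − (RT ln10/nF)·log Q gives +3.01 − (0.0592/2)(−3.407) = +3.111 V.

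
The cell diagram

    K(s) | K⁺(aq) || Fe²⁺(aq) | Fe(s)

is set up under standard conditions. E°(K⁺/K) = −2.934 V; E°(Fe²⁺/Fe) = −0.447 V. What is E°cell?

By convention the left-hand electrode in cell notation is the anode (oxidation) and the right-hand electrode is the cathode (reduction).
E°cell = E°(right) − E°(left) = −0.447 − (−2.934) = +2.487 V.

+2.487 V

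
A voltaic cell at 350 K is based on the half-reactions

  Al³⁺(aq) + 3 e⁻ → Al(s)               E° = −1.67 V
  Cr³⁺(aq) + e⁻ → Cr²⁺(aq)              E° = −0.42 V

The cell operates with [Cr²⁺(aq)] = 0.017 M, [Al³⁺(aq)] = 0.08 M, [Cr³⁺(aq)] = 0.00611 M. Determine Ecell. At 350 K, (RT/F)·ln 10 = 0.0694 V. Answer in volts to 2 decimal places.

Since E°(Cr³⁺/Cr²⁺) > E°(Al³⁺/Al), Cr³⁺/Cr²⁺ serves as the cathode.
The standard potential is −0.42 − (−1.67) = +1.25 V and the balanced reaction transfers n = 3 electrons.
Balancing gives 3 Cr³⁺(aq) + Al(s) → 3 Cr²⁺(aq) + Al³⁺(aq); hence Q = ([Cr²⁺(aq)]^3·[Al³⁺(aq)]) / [Cr³⁺(aq)]^3 = 1.72 (log Q = 0.236).
Applying E = E° − (RT ln10/nF)·log Q gives +1.25 − (0.0694/3)(0.236) = +1.24 V.

+1.24 V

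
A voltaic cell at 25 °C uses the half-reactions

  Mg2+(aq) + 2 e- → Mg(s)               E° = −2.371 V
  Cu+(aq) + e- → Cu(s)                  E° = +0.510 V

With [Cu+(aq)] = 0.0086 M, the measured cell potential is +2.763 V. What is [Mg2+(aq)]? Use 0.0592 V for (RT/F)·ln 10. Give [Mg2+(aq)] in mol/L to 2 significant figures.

0.72 M

The Cu⁺/Cu couple has the larger reduction potential, so it is the cathode: E°cell = +0.510 − (−2.371) = +2.881 V and n = 2.
From the Nernst equation, log Q = n(E° − E)/0.0592 = 2·(+2.881 − (+2.763))/0.0592 = 3.986.
Balancing electrons gives 2 Cu+(aq) + Mg(s) → 2 Cu(s) + Mg2+(aq); thus Q = [Mg2+(aq)] / [Cu+(aq)]^2.
Solving for the unknown gives log [Mg2+(aq)] = −0.145, so [Mg2+(aq)] ≈ 0.72 M.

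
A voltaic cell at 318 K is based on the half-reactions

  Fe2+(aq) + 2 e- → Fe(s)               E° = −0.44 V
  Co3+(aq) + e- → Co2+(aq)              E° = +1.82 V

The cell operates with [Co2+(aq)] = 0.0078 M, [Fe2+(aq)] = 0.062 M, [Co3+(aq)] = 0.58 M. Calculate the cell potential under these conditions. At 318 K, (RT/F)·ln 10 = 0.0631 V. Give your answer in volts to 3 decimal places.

Since E°(Co³⁺/Co²⁺) > E°(Fe²⁺/Fe), Co³⁺/Co²⁺ serves as the cathode.
The standard potential is +1.82 − (−0.44) = +2.26 V and the balanced reaction transfers n = 2 electrons.
For the overall reaction 2 Co3+(aq) + Fe(s) → 2 Co2+(aq) + Fe2+(aq), Q = ([Co2+(aq)]^2·[Fe2+(aq)]) / [Co3+(aq)]^2 = 1.12×10^−5, giving log Q = −4.950.
Applying E = E° − (RT ln10/nF)·log Q gives +2.26 − (0.0631/2)(−4.950) = +2.416 V.

+2.416 V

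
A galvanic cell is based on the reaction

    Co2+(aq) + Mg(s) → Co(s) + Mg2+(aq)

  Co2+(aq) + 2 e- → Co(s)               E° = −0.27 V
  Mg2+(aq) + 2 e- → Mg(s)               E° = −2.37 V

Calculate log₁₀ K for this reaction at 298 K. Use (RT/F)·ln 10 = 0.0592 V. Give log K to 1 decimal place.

The Co²⁺/Co couple is reduced (cathode); E°cell = −0.27 − (−2.37) = +2.10 V with n = 2.
At equilibrium E = 0, so log K = nE°cell / 0.0592 = (2)(+2.10) / 0.0592 = 70.9.

log K = 70.9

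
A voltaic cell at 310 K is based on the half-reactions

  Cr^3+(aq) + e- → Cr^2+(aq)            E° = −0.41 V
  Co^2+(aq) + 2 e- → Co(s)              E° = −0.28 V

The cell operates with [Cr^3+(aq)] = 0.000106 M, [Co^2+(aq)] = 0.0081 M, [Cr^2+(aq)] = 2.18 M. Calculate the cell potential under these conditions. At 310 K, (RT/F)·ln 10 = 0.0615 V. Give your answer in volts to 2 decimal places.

Since E°(Co²⁺/Co) > E°(Cr³⁺/Cr²⁺), Co²⁺/Co serves as the cathode.
E°cell = −0.28 − (−0.41) = +0.13 V, with n = 2 electrons transferred.
Balancing gives Co^2+(aq) + 2 Cr^2+(aq) → Co(s) + 2 Cr^3+(aq); hence Q = [Cr^3+(aq)]^2 / ([Co^2+(aq)]·[Cr^2+(aq)]^2) = 2.92×10^−7 (log Q = −6.535).
By the Nernst equation, E = +0.13 − (0.0615/2)·(−6.535) = +0.33 V.

+0.33 V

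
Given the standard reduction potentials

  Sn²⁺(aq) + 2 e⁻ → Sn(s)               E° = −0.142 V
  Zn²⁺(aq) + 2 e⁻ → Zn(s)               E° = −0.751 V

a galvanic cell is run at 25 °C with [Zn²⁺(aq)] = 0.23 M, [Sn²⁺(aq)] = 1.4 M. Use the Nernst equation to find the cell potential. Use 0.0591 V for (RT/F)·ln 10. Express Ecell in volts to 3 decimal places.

+0.632 V

Sn²⁺/Sn is reduced (cathode, E° = −0.142 V) and Zn²⁺/Zn is oxidized (anode).
The standard potential is −0.142 − (−0.751) = +0.609 V and the balanced reaction transfers n = 2 electrons.
For the overall reaction Sn²⁺(aq) + Zn(s) → Sn(s) + Zn²⁺(aq), Q = [Zn²⁺(aq)] / [Sn²⁺(aq)] = 0.164, giving log Q = −0.784.
Applying E = E° − (RT ln10/nF)·log Q gives +0.609 − (0.0591/2)(−0.784) = +0.632 V.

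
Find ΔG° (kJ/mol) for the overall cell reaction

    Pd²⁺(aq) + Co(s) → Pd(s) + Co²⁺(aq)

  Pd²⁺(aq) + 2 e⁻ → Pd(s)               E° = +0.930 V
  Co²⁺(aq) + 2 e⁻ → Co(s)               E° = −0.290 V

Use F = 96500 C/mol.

−235 kJ/mol

In the reaction as written Pd²⁺(aq) is reduced, so the Pd²⁺/Pd couple is the cathode and Co²⁺/Co is the anode.
E°cell = +0.930 − (−0.290) = +1.220 V; balancing electrons gives n = 2.
ΔG° = −nFE°cell = −(2)(96500)(+1.220) J/mol = −235 kJ/mol.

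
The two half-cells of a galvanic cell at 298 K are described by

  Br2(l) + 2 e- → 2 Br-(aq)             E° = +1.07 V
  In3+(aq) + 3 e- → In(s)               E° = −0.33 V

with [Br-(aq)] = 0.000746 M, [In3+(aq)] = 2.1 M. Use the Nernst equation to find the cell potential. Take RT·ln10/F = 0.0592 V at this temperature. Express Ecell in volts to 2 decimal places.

Br₂/Br⁻ is reduced (cathode, E° = +1.07 V) and In³⁺/In is oxidized (anode).
E°cell = E°cat − E°an = +1.07 − (−0.33) = +1.40 V; n = 6.
For the overall reaction 3 Br2(l) + 2 In(s) → 6 Br-(aq) + 2 In3+(aq), Q = [Br-(aq)]^6·[In3+(aq)]^2 = 7.6×10^−19, giving log Q = −18.119.
Applying E = E° − (RT ln10/nF)·log Q gives +1.40 − (0.0592/6)(−18.119) = +1.58 V.

+1.58 V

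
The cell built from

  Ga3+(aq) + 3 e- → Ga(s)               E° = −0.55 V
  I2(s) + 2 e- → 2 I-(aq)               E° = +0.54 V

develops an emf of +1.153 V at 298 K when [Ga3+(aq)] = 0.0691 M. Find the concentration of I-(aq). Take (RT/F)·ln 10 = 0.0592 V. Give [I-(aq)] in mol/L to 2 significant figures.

0.21 M

I₂/I⁻ is the cathode (higher E°); E°cell = +0.54 − (−0.55) = +1.09 V with n = 6.
From the Nernst equation, log Q = n(E° − E)/0.0592 = 6·(+1.09 − (+1.153))/0.0592 = −6.385.
The balanced reaction is 3 I2(s) + 2 Ga(s) → 6 I-(aq) + 2 Ga3+(aq), so Q = [I-(aq)]^6·[Ga3+(aq)]^2.
Substituting the known concentrations and solving, log [I-(aq)] = −0.677 and [I-(aq)] = 0.21 M.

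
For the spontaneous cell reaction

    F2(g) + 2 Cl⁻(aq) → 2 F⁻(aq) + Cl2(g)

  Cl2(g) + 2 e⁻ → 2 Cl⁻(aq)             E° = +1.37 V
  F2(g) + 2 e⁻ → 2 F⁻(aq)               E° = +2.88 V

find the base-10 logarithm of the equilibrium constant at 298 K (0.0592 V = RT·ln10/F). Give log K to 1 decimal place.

The F₂/F⁻ couple is reduced (cathode); E°cell = +2.88 − (+1.37) = +1.51 V with n = 2.
At equilibrium E = 0, so log K = nE°cell / 0.0592 = (2)(+1.51) / 0.0592 = 51.0.

log K = 51.0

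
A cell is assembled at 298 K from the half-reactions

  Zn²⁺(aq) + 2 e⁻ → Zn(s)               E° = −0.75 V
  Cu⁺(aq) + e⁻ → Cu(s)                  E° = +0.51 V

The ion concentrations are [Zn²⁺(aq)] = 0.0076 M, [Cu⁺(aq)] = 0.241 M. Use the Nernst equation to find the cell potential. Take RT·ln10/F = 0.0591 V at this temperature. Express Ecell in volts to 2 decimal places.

+1.29 V

Cu⁺/Cu is reduced (cathode, E° = +0.51 V) and Zn²⁺/Zn is oxidized (anode).
E°cell = +0.51 − (−0.75) = +1.26 V, with n = 2 electrons transferred.
Balancing gives 2 Cu⁺(aq) + Zn(s) → 2 Cu(s) + Zn²⁺(aq); hence Q = [Zn²⁺(aq)] / [Cu⁺(aq)]^2 = 0.131 (log Q = −0.883).
Applying E = E° − (RT ln10/nF)·log Q gives +1.26 − (0.0591/2)(−0.883) = +1.29 V.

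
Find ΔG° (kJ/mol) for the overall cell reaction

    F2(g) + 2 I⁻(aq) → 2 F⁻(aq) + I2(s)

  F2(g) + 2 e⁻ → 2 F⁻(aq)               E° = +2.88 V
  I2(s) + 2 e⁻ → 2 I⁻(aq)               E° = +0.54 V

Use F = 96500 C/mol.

−452 kJ/mol

In the reaction as written F2(g) is reduced, so the F₂/F⁻ couple is the cathode and I₂/I⁻ is the anode.
E°cell = +2.88 − (+0.54) = +2.34 V; balancing electrons gives n = 2.
ΔG° = −nFE°cell = −(2)(96500)(+2.34) J/mol = −452 kJ/mol.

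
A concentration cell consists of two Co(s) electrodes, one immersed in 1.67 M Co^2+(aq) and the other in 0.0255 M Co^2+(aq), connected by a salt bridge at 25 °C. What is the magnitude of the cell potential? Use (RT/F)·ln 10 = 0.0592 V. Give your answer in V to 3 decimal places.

0.054 V

For a concentration cell E°cell = 0, since both electrodes use the same couple.
The compartment with the higher Co^2+(aq) concentration (1.67 M) acts as the cathode; ions are reduced there and produced at the dilute (0.0255 M) anode.
With n = 2, Ecell = −(0.0592/2)·log([dilute]/[conc]) = −(0.0592/2)·log(0.0255/1.67) = +0.054 V.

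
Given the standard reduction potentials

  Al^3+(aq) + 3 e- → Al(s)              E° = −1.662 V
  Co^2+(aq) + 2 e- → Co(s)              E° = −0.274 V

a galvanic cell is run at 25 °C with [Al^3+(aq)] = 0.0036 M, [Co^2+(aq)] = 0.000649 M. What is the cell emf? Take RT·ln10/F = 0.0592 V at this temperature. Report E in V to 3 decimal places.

+1.342 V

Co²⁺/Co is reduced (cathode, E° = −0.274 V) and Al³⁺/Al is oxidized (anode).
E°cell = −0.274 − (−1.662) = +1.388 V, with n = 6 electrons transferred.
Balancing gives 3 Co^2+(aq) + 2 Al(s) → 3 Co(s) + 2 Al^3+(aq); hence Q = [Al^3+(aq)]^2 / [Co^2+(aq)]^3 = 4.74×10^4 (log Q = 4.676).
Applying E = E° − (RT ln10/nF)·log Q gives +1.388 − (0.0592/6)(4.676) = +1.342 V.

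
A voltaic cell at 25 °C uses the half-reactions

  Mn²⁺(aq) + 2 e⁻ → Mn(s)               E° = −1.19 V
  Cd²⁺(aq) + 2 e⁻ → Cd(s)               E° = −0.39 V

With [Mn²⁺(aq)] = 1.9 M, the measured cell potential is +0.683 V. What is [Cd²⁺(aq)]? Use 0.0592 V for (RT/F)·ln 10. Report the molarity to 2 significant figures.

The Cd²⁺/Cd couple has the larger reduction potential, so it is the cathode: E°cell = −0.39 − (−1.19) = +0.80 V and n = 2.
Rearranging E = E° − (0.0592/n)·log Q gives log Q = 2(+0.80 − (+0.683))/0.0592 = 3.953.
The balanced reaction is Cd²⁺(aq) + Mn(s) → Cd(s) + Mn²⁺(aq), so Q = [Mn²⁺(aq)] / [Cd²⁺(aq)].
Solving for the unknown gives log [Cd²⁺(aq)] = −3.674, so [Cd²⁺(aq)] ≈ 0.00021 M.

0.00021 M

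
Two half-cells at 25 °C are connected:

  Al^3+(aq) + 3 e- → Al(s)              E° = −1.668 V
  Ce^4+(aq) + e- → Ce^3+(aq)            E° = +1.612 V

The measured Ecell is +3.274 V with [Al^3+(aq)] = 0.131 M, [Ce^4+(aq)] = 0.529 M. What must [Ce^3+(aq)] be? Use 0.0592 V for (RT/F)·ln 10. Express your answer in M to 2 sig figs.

1.3 M

The Ce⁴⁺/Ce³⁺ couple has the larger reduction potential, so it is the cathode: E°cell = +1.612 − (−1.668) = +3.280 V and n = 3.
From the Nernst equation, log Q = n(E° − E)/0.0592 = 3·(+3.280 − (+3.274))/0.0592 = 0.304.
The balanced reaction is 3 Ce^4+(aq) + Al(s) → 3 Ce^3+(aq) + Al^3+(aq), so Q = ([Ce^3+(aq)]^3·[Al^3+(aq)]) / [Ce^4+(aq)]^3.
Isolating [Ce^3+(aq)] in Q = 10^{0.304} yields log [Ce^3+(aq)] = 0.119, i.e. 1.3 M.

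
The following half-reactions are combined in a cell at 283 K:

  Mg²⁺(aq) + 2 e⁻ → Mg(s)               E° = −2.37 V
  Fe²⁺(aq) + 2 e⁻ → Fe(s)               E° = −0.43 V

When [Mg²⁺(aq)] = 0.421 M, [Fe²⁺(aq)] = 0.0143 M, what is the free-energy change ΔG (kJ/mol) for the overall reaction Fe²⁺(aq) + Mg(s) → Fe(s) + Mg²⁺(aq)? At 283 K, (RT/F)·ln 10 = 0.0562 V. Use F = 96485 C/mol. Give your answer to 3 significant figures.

The standard cell potential is −0.43 − (−2.37) = +1.94 V, with n = 2 electrons in the balanced equation.
Q = [Mg²⁺(aq)] / [Fe²⁺(aq)] = 29.4, so log Q = 1.469 and E = +1.94 − (0.0562/2)(1.469) = +1.8987 V.
ΔG = −nFE = −(2)(96485)(+1.8987) J/mol = −366 kJ/mol.

−366 kJ/mol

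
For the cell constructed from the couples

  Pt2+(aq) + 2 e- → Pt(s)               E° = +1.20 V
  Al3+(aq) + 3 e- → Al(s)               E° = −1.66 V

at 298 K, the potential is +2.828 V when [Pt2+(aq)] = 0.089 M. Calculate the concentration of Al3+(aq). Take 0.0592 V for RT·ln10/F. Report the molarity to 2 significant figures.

The Pt²⁺/Pt couple has the larger reduction potential, so it is the cathode: E°cell = +1.20 − (−1.66) = +2.86 V and n = 6.
Since E = E° − (0.0592/n)·log Q, log Q = n(E° − E)/0.0592 = 3.243.
For 3 Pt2+(aq) + 2 Al(s) → 3 Pt(s) + 2 Al3+(aq), the reaction quotient is Q = [Al3+(aq)]^2 / [Pt2+(aq)]^3.
Solving for the unknown gives log [Al3+(aq)] = 0.046, so [Al3+(aq)] ≈ 1.1 M.

1.1 M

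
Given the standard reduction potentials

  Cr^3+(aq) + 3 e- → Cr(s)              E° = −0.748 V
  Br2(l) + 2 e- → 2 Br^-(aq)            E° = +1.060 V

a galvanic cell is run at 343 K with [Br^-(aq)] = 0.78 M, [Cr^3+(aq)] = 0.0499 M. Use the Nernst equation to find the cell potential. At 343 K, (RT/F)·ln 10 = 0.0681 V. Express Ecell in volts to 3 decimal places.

Since E°(Br₂/Br⁻) > E°(Cr³⁺/Cr), Br₂/Br⁻ serves as the cathode.
The standard potential is +1.060 − (−0.748) = +1.808 V and the balanced reaction transfers n = 6 electrons.
The balanced reaction is 3 Br2(l) + 2 Cr(s) → 6 Br^-(aq) + 2 Cr^3+(aq), so Q = [Br^-(aq)]^6·[Cr^3+(aq)]^2 = 0.000561 and log Q = −3.251.
By the Nernst equation, E = +1.808 − (0.0681/6)·(−3.251) = +1.845 V.

+1.845 V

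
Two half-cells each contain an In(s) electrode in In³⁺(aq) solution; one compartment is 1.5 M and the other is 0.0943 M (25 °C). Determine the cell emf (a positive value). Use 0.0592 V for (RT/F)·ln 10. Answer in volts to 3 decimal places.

For a concentration cell E°cell = 0, since both electrodes use the same couple.
The compartment with the higher In³⁺(aq) concentration (1.5 M) acts as the cathode; ions are reduced there and produced at the dilute (0.0943 M) anode.
With n = 3, Ecell = −(0.0592/3)·log([dilute]/[conc]) = −(0.0592/3)·log(0.0943/1.5) = +0.024 V.

0.024 V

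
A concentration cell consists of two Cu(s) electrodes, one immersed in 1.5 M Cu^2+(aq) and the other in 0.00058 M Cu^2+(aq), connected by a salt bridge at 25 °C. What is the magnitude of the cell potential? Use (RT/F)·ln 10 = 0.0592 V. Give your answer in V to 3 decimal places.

0.101 V

For a concentration cell E°cell = 0, since both electrodes use the same couple.
The compartment with the higher Cu^2+(aq) concentration (1.5 M) acts as the cathode; ions are reduced there and produced at the dilute (0.00058 M) anode.
With n = 2, Ecell = −(0.0592/2)·log([dilute]/[conc]) = −(0.0592/2)·log(0.00058/1.5) = +0.101 V.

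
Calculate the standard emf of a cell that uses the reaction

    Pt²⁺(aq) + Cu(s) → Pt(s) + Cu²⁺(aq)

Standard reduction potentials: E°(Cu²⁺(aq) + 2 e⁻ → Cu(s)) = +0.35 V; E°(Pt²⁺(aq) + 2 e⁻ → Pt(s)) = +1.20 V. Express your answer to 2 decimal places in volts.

+0.85 V

In the reaction as written, Pt²⁺(aq) is reduced (cathode) and Cu²⁺(aq) is produced by oxidation at the anode.
E°cell = E°(cathode) − E°(anode) = +1.20 − (+0.35) = +0.85 V.
The positive value indicates the reaction is spontaneous as written.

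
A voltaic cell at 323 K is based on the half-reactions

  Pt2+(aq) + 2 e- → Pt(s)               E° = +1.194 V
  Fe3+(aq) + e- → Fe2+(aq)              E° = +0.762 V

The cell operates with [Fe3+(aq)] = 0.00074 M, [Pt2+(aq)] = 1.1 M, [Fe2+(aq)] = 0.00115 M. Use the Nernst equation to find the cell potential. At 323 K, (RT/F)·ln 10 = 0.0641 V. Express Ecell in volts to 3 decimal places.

+0.446 V

Since E°(Pt²⁺/Pt) > E°(Fe³⁺/Fe²⁺), Pt²⁺/Pt serves as the cathode.
E°cell = E°cat − E°an = +1.194 − (+0.762) = +0.432 V; n = 2.
Balancing gives Pt2+(aq) + 2 Fe2+(aq) → Pt(s) + 2 Fe3+(aq); hence Q = [Fe3+(aq)]^2 / ([Pt2+(aq)]·[Fe2+(aq)]^2) = 0.376 (log Q = −0.424).
By the Nernst equation, E = +0.432 − (0.0641/2)·(−0.424) = +0.446 V.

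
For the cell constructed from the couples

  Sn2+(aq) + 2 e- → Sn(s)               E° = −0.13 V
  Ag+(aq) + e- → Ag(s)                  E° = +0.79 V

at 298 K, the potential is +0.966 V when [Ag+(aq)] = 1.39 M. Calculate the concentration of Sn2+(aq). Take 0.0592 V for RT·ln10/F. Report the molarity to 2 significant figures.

0.054 M

With Ag⁺/Ag at the cathode and Sn²⁺/Sn at the anode, E°cell = +0.79 − (−0.13) = +0.92 V (n = 2).
From the Nernst equation, log Q = n(E° − E)/0.0592 = 2·(+0.92 − (+0.966))/0.0592 = −1.554.
Balancing electrons gives 2 Ag+(aq) + Sn(s) → 2 Ag(s) + Sn2+(aq); thus Q = [Sn2+(aq)] / [Ag+(aq)]^2.
Isolating [Sn2+(aq)] in Q = 10^{−1.554} yields log [Sn2+(aq)] = −1.268, i.e. 0.054 M.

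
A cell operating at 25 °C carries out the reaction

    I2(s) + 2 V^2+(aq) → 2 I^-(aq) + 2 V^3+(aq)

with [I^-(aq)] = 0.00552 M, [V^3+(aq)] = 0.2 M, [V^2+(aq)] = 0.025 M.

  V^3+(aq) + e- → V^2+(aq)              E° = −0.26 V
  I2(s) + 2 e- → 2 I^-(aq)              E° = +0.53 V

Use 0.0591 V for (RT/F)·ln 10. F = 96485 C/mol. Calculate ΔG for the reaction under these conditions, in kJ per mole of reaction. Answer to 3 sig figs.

−168 kJ/mol

With I₂/I⁻ reduced at the cathode, E°cell = +0.53 − (−0.26) = +0.79 V and n = 2.
The reaction quotient is ([I^-(aq)]^2·[V^3+(aq)]^2) / [V^2+(aq)]^2 = 0.00195; by Nernst, E = +0.79 − (0.0591/2)(−2.710) = +0.8701 V.
ΔG = −nFE = −(2)(96485)(+0.8701) J/mol = −168 kJ/mol.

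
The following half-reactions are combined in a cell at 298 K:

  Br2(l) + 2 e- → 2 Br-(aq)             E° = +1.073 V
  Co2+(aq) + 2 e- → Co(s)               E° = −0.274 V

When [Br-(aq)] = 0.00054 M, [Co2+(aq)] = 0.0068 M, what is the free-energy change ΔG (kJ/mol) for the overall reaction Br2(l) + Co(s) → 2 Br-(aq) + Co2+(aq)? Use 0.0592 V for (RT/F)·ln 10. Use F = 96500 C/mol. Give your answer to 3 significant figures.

−310 kJ/mol

With Br₂/Br⁻ reduced at the cathode, E°cell = +1.073 − (−0.274) = +1.347 V and n = 2.
The reaction quotient is [Br-(aq)]^2·[Co2+(aq)] = 1.98×10^−9; by Nernst, E = +1.347 − (0.0592/2)(−8.703) = +1.6046 V.
ΔG = −nFE = −(2)(96500)(+1.6046) J/mol = −310 kJ/mol.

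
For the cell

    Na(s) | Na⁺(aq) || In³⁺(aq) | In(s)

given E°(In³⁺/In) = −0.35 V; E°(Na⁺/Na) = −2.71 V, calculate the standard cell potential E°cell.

By convention the left-hand electrode in cell notation is the anode (oxidation) and the right-hand electrode is the cathode (reduction).
E°cell = E°(right) − E°(left) = −0.35 − (−2.71) = +2.36 V.

+2.36 V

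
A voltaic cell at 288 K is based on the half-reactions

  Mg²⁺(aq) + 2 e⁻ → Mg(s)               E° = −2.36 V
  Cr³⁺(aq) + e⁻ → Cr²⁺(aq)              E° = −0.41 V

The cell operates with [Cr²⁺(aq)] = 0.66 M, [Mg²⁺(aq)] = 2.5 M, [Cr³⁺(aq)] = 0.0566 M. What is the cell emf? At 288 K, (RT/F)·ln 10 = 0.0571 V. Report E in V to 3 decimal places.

Cr³⁺/Cr²⁺ is reduced (cathode, E° = −0.41 V) and Mg²⁺/Mg is oxidized (anode).
The standard potential is −0.41 − (−2.36) = +1.95 V and the balanced reaction transfers n = 2 electrons.
The balanced reaction is 2 Cr³⁺(aq) + Mg(s) → 2 Cr²⁺(aq) + Mg²⁺(aq), so Q = ([Cr²⁺(aq)]^2·[Mg²⁺(aq)]) / [Cr³⁺(aq)]^2 = 340 and log Q = 2.531.
Applying E = E° − (RT ln10/nF)·log Q gives +1.95 − (0.0571/2)(2.531) = +1.878 V.

+1.878 V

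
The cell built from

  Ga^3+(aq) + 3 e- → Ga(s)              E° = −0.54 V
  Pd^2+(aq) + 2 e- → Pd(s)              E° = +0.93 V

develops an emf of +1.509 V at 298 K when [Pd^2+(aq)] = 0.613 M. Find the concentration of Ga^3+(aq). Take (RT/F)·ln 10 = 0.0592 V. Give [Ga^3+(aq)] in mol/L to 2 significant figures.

0.0051 M

With Pd²⁺/Pd at the cathode and Ga³⁺/Ga at the anode, E°cell = +0.93 − (−0.54) = +1.47 V (n = 6).
From the Nernst equation, log Q = n(E° − E)/0.0592 = 6·(+1.47 − (+1.509))/0.0592 = −3.953.
For 3 Pd^2+(aq) + 2 Ga(s) → 3 Pd(s) + 2 Ga^3+(aq), the reaction quotient is Q = [Ga^3+(aq)]^2 / [Pd^2+(aq)]^3.
Isolating [Ga^3+(aq)] in Q = 10^{−3.953} yields log [Ga^3+(aq)] = −2.295, i.e. 0.0051 M.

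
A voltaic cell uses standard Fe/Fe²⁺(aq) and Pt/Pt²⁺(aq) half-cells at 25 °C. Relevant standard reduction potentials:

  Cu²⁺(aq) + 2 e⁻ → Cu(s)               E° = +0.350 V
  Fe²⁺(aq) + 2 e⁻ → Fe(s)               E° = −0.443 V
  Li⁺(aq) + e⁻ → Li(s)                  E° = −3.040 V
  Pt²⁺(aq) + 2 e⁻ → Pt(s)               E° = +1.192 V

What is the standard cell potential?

+1.635 V

Of the two couples in this cell, the one with the more positive reduction potential is reduced at the cathode: here that is Pt²⁺/Pt (+1.192 V); Fe²⁺/Fe (−0.443 V) is the anode.
E°cell = E°(cathode) − E°(anode) = +1.192 − (−0.443) = +1.635 V.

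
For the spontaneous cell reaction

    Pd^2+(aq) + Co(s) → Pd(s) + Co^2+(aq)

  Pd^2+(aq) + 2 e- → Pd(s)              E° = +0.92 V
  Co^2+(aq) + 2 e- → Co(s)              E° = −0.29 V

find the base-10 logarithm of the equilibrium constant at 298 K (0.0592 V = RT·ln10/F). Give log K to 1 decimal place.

The Pd²⁺/Pd couple is reduced (cathode); E°cell = +0.92 − (−0.29) = +1.21 V with n = 2.
At equilibrium E = 0, so log K = nE°cell / 0.0592 = (2)(+1.21) / 0.0592 = 40.9.

log K = 40.9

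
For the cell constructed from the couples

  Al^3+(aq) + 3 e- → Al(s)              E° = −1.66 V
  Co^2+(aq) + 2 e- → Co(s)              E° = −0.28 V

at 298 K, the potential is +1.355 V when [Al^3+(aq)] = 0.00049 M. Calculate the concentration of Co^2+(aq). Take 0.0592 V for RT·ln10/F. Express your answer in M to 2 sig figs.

With Co²⁺/Co at the cathode and Al³⁺/Al at the anode, E°cell = −0.28 − (−1.66) = +1.38 V (n = 6).
Rearranging E = E° − (0.0592/n)·log Q gives log Q = 6(+1.38 − (+1.355))/0.0592 = 2.534.
For 3 Co^2+(aq) + 2 Al(s) → 3 Co(s) + 2 Al^3+(aq), the reaction quotient is Q = [Al^3+(aq)]^2 / [Co^2+(aq)]^3.
Isolating [Co^2+(aq)] in Q = 10^{2.534} yields log [Co^2+(aq)] = −3.051, i.e. 0.00089 M.

0.00089 M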